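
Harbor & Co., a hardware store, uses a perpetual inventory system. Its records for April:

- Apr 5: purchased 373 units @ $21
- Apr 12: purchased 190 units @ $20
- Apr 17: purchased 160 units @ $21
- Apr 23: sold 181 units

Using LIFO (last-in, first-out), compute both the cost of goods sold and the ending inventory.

Apr 23, 181 sold [LIFO — newest first]: 160 @ $21 + 21 @ $20 = $3,780
Ending inventory: 373 @ $21 + 169 @ $20 = $11,213

COGS = $3,780; ending inventory = $11,213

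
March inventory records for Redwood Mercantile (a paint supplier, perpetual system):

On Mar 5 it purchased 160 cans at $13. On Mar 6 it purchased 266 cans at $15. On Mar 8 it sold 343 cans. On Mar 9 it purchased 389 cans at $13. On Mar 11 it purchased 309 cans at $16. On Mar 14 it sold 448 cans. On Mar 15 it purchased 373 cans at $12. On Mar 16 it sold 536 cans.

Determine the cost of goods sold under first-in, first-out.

COGS = $18,507

Mar 8, 343 sold [FIFO — oldest first]: 160 @ $13 + 183 @ $15 = $4,825
Mar 14, 448 sold [FIFO — oldest first]: 83 @ $15 + 365 @ $13 = $5,990
Mar 16, 536 sold [FIFO — oldest first]: 24 @ $13 + 309 @ $16 + 203 @ $12 = $7,692
Total COGS = $4,825 + $5,990 + $7,692 = $18,507
Ending inventory: 170 @ $12 = $2,040
Check: goods available $20,547 = COGS $18,507 + ending $2,040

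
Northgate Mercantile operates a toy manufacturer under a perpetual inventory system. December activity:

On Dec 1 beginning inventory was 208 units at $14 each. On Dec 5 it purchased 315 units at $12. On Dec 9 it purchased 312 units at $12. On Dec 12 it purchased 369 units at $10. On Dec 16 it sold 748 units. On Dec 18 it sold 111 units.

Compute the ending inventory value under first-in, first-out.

Ending inventory = $3,450

Dec 16, 748 sold [FIFO — oldest first]: 208 @ $14 + 315 @ $12 + 225 @ $12 = $9,392
Dec 18, 111 sold [FIFO — oldest first]: 87 @ $12 + 24 @ $10 = $1,284
Total COGS = $9,392 + $1,284 = $10,676
Ending inventory: 345 @ $10 = $3,450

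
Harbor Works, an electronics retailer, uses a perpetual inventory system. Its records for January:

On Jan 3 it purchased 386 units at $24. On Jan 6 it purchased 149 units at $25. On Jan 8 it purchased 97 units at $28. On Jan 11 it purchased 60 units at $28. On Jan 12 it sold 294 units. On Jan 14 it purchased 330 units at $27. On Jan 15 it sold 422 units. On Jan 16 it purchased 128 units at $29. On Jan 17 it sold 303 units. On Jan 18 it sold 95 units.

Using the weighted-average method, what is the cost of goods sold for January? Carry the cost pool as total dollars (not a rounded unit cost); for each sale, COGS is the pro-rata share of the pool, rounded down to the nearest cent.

After Jan 3: 386 on hand, pool $9,264.00 (≈ $24.0000 each)
After Jan 6: 535 on hand, pool $12,989.00 (≈ $24.2785 each)
After Jan 8: 632 on hand, pool $15,705.00 (≈ $24.8497 each)
After Jan 11: 692 on hand, pool $17,385.00 (≈ $25.1228 each)
Jan 12, sell 294: 294/692 × $17,385.00 → $7,386.11
After Jan 14: 728 on hand, pool $18,908.89 (≈ $25.9737 each)
Jan 15, sell 422: 422/728 × $18,908.89 → $10,960.92
After Jan 16: 434 on hand, pool $11,659.97 (≈ $26.8663 each)
Jan 17, sell 303: 303/434 × $11,659.97 → $8,140.48
Jan 18, sell 95: 95/131 × $3,519.49 → $2,552.30
Total COGS = $7,386.11 + $10,960.92 + $8,140.48 + $2,552.30 = $29,039.81
Ending inventory (cost pool remaining) = $967.19

COGS = $29,039.81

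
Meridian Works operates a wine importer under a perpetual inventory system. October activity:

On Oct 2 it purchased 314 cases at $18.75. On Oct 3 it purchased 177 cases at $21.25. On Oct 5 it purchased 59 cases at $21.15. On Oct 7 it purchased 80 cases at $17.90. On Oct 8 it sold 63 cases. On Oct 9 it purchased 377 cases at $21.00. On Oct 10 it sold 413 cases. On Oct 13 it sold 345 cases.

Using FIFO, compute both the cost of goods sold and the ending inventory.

Oct 8, 63 sold [FIFO — oldest first]: 63 @ $18.75 = $1,181.25
Oct 10, 413 sold [FIFO — oldest first]: 251 @ $18.75 + 162 @ $21.25 = $8,148.75
Oct 13, 345 sold [FIFO — oldest first]: 15 @ $21.25 + 59 @ $21.15 + 80 @ $17.90 + 191 @ $21.00 = $7,009.60
Total COGS = $1,181.25 + $8,148.75 + $7,009.60 = $16,339.60
Ending inventory: 186 @ $21.00 = $3,906.00

COGS = $16,339.60; ending inventory = $3,906.00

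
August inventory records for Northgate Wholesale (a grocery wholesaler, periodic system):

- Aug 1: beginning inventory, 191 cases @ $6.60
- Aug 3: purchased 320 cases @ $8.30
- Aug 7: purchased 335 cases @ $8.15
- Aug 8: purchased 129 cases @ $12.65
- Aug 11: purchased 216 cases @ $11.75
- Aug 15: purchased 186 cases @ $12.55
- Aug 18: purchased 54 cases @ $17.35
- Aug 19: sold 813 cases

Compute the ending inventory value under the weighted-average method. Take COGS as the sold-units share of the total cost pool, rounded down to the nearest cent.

Aug 19, sell 813: 813/1431 × $14,087.90 → $8,003.81
Ending inventory (cost pool remaining) = $6,084.09

Ending inventory = $6,084.09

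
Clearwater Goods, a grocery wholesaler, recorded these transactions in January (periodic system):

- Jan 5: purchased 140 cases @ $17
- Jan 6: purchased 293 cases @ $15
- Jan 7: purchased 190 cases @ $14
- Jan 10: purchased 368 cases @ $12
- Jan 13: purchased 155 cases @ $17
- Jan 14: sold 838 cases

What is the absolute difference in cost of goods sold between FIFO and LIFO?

$429

FIFO COGS: 140 @ $17 + 293 @ $15 + 190 @ $14 + 215 @ $12 = $12,015
LIFO COGS: 155 @ $17 + 368 @ $12 + 190 @ $14 + 125 @ $15 = $11,586
Difference = |$12,015 − $11,586| = $429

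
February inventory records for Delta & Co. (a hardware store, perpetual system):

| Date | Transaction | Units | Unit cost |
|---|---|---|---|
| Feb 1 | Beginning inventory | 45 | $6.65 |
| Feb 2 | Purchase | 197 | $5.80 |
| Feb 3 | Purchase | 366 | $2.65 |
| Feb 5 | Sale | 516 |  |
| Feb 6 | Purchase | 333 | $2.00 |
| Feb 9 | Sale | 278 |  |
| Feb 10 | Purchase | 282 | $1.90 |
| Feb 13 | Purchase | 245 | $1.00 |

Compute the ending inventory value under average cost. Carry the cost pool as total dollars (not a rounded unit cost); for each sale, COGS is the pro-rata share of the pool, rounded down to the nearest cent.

After Feb 1: 45 on hand, pool $299.25 (≈ $6.6500 each)
After Feb 2: 242 on hand, pool $1,441.85 (≈ $5.9581 each)
After Feb 3: 608 on hand, pool $2,411.75 (≈ $3.9667 each)
Feb 5, sell 516: 516/608 × $2,411.75 → $2,046.81
After Feb 6: 425 on hand, pool $1,030.94 (≈ $2.4257 each)
Feb 9, sell 278: 278/425 × $1,030.94 → $674.35
After Feb 10: 429 on hand, pool $892.39 (≈ $2.0802 each)
After Feb 13: 674 on hand, pool $1,137.39 (≈ $1.6875 each)
Total COGS = $2,046.81 + $674.35 = $2,721.16
Ending inventory (cost pool remaining) = $1,137.39
Check: goods available $3,858.55 = COGS $2,721.16 + ending $1,137.39

Ending inventory = $1,137.39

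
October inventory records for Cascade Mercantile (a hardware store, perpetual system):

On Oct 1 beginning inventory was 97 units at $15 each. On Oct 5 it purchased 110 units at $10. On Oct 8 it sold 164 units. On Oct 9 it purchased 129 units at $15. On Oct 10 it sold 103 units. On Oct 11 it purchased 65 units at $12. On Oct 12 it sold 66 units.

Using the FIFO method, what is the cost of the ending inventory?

Ending inventory = $825

Oct 8, 164 sold [FIFO — oldest first]: 97 @ $15 + 67 @ $10 = $2,125
Oct 10, 103 sold [FIFO — oldest first]: 43 @ $10 + 60 @ $15 = $1,330
Oct 12, 66 sold [FIFO — oldest first]: 66 @ $15 = $990
Total COGS = $2,125 + $1,330 + $990 = $4,445
Ending inventory: 3 @ $15 + 65 @ $12 = $825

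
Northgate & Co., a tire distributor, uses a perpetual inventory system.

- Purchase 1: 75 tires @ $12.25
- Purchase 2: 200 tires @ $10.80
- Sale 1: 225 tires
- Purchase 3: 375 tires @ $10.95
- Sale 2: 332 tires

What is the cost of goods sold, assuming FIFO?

Sale 1 (225) [FIFO — oldest first]: 75 @ $12.25 + 150 @ $10.80 = $2,538.75
Sale 2 (332) [FIFO — oldest first]: 50 @ $10.80 + 282 @ $10.95 = $3,627.90
Total COGS = $2,538.75 + $3,627.90 = $6,166.65
Ending inventory: 93 @ $10.95 = $1,018.35

COGS = $6,166.65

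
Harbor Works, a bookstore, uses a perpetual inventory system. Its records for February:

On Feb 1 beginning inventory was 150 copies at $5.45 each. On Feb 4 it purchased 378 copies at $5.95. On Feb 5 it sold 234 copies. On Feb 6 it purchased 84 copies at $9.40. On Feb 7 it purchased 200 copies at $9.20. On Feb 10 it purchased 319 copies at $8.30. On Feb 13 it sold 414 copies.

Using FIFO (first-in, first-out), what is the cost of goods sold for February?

Feb 5, 234 sold [FIFO — oldest first]: 150 @ $5.45 + 84 @ $5.95 = $1,317.30
Feb 13, 414 sold [FIFO — oldest first]: 294 @ $5.95 + 84 @ $9.40 + 36 @ $9.20 = $2,870.10
Total COGS = $1,317.30 + $2,870.10 = $4,187.40
Ending inventory: 164 @ $9.20 + 319 @ $8.30 = $4,156.50

COGS = $4,187.40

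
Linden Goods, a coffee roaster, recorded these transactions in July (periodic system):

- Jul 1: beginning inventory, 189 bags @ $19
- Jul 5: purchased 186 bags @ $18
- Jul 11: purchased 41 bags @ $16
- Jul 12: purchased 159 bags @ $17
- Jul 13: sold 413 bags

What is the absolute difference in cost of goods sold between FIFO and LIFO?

$327

FIFO COGS: 189 @ $19 + 186 @ $18 + 38 @ $16 = $7,547
LIFO COGS: 159 @ $17 + 41 @ $16 + 186 @ $18 + 27 @ $19 = $7,220
Difference = |$7,547 − $7,220| = $327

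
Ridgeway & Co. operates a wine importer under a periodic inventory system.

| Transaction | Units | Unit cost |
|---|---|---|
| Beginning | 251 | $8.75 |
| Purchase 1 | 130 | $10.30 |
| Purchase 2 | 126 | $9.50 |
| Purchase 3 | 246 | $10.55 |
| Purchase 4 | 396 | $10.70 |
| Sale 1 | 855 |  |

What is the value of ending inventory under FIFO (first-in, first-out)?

Ending inventory = $3,145.80

Sale 1 (855) [FIFO — oldest first]: 251 @ $8.75 + 130 @ $10.30 + 126 @ $9.50 + 246 @ $10.55 + 102 @ $10.70 = $8,418.95
Ending inventory: 294 @ $10.70 = $3,145.80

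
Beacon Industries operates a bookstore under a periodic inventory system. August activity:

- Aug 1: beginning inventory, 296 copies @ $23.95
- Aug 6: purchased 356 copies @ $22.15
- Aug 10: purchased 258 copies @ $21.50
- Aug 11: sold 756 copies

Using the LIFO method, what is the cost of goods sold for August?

Aug 11, 756 sold [LIFO — newest first]: 258 @ $21.50 + 356 @ $22.15 + 142 @ $23.95 = $16,833.30
Ending inventory: 154 @ $23.95 = $3,688.30

COGS = $16,833.30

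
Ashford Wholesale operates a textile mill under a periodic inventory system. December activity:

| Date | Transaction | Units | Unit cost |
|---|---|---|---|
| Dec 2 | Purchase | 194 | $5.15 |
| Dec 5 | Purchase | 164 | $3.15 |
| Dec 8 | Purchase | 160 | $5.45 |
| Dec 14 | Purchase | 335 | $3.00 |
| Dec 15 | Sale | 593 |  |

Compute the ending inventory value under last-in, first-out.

Dec 15, 593 sold [LIFO — newest first]: 335 @ $3.00 + 160 @ $5.45 + 98 @ $3.15 = $2,185.70
Ending inventory: 194 @ $5.15 + 66 @ $3.15 = $1,207.00

Ending inventory = $1,207.00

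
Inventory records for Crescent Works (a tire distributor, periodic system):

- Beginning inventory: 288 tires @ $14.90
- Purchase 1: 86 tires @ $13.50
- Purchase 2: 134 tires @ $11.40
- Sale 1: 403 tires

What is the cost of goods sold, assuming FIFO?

COGS = $5,782.80

Sale 1 (403) [FIFO — oldest first]: 288 @ $14.90 + 86 @ $13.50 + 29 @ $11.40 = $5,782.80
Ending inventory: 105 @ $11.40 = $1,197.00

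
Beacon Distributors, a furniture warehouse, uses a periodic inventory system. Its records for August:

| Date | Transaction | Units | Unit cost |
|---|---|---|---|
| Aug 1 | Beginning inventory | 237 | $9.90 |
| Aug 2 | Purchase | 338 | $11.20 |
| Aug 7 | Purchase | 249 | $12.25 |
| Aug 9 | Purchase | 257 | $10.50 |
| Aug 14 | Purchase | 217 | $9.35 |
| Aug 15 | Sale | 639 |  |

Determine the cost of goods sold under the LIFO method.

Aug 15, 639 sold [LIFO — newest first]: 217 @ $9.35 + 257 @ $10.50 + 165 @ $12.25 = $6,748.70
Ending inventory: 237 @ $9.90 + 338 @ $11.20 + 84 @ $12.25 = $7,160.90

COGS = $6,748.70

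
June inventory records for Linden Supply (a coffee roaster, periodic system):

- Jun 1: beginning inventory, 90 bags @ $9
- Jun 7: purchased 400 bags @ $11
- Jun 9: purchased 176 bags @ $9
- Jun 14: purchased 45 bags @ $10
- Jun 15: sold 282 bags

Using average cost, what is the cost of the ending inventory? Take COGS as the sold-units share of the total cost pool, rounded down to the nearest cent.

Jun 15, sell 282: 282/711 × $7,244.00 → $2,873.14
Ending inventory (cost pool remaining) = $4,370.86

Ending inventory = $4,370.86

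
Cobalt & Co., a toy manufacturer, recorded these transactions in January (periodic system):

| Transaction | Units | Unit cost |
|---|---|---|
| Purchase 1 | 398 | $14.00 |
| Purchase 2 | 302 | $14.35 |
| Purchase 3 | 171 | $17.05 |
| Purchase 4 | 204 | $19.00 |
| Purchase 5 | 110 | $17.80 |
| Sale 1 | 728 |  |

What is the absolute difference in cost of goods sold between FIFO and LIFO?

$1,853.50

FIFO COGS: 398 @ $14.00 + 302 @ $14.35 + 28 @ $17.05 = $10,383.10
LIFO COGS: 110 @ $17.80 + 204 @ $19.00 + 171 @ $17.05 + 243 @ $14.35 = $12,236.60
Difference = |$10,383.10 − $12,236.60| = $1,853.50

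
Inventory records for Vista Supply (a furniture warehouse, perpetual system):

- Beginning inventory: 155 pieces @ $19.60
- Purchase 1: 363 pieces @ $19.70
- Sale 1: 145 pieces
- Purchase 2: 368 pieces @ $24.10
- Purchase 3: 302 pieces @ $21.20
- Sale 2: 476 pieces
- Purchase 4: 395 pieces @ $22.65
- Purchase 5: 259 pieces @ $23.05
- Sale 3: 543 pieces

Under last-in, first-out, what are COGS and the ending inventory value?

Sale 1 (145) [LIFO — newest first]: 145 @ $19.70 = $2,856.50
Sale 2 (476) [LIFO — newest first]: 302 @ $21.20 + 174 @ $24.10 = $10,595.80
Sale 3 (543) [LIFO — newest first]: 259 @ $23.05 + 284 @ $22.65 = $12,402.55
Total COGS = $2,856.50 + $10,595.80 + $12,402.55 = $25,854.85
Ending inventory: 155 @ $19.60 + 218 @ $19.70 + 194 @ $24.10 + 111 @ $22.65 = $14,522.15

COGS = $25,854.85; ending inventory = $14,522.15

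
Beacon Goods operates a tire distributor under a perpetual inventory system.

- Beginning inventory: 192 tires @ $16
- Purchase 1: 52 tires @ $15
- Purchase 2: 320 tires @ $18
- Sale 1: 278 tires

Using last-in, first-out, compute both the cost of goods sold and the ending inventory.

COGS = $5,004; ending inventory = $4,608

Sale 1 (278) [LIFO — newest first]: 278 @ $18 = $5,004
Ending inventory: 192 @ $16 + 52 @ $15 + 42 @ $18 = $4,608
Check: goods available $9,612 = COGS $5,004 + ending $4,608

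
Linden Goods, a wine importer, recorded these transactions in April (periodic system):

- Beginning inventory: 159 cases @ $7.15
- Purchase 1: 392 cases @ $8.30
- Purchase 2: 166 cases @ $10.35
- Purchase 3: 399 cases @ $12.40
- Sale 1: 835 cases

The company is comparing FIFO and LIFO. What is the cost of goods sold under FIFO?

FIFO COGS: 159 @ $7.15 + 392 @ $8.30 + 166 @ $10.35 + 118 @ $12.40 = $7,571.75
LIFO COGS: 399 @ $12.40 + 166 @ $10.35 + 270 @ $8.30 = $8,906.70

COGS = $7,571.75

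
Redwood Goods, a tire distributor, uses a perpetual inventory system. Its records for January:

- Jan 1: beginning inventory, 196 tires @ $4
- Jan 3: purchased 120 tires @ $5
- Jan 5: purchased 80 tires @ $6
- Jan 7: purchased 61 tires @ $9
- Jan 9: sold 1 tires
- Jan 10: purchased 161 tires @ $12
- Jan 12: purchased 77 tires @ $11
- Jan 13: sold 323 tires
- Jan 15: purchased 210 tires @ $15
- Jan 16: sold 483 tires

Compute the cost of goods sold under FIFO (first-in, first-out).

COGS = $6,872

Jan 9, 1 sold [FIFO — oldest first]: 1 @ $4 = $4
Jan 13, 323 sold [FIFO — oldest first]: 195 @ $4 + 120 @ $5 + 8 @ $6 = $1,428
Jan 16, 483 sold [FIFO — oldest first]: 72 @ $6 + 61 @ $9 + 161 @ $12 + 77 @ $11 + 112 @ $15 = $5,440
Total COGS = $4 + $1,428 + $5,440 = $6,872
Ending inventory: 98 @ $15 = $1,470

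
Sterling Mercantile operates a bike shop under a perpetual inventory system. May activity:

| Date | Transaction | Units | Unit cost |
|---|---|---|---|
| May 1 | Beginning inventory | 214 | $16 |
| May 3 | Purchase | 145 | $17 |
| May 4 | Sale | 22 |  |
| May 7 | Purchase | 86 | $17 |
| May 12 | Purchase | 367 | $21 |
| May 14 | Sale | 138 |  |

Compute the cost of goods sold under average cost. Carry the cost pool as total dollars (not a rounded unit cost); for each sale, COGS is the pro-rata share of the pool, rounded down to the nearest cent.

After May 1: 214 on hand, pool $3,424.00 (≈ $16.0000 each)
After May 3: 359 on hand, pool $5,889.00 (≈ $16.4039 each)
May 4, sell 22: 22/359 × $5,889.00 → $360.88
After May 7: 423 on hand, pool $6,990.12 (≈ $16.5251 each)
After May 12: 790 on hand, pool $14,697.12 (≈ $18.6039 each)
May 14, sell 138: 138/790 × $14,697.12 → $2,567.34
Total COGS = $360.88 + $2,567.34 = $2,928.22
Ending inventory (cost pool remaining) = $12,129.78

COGS = $2,928.22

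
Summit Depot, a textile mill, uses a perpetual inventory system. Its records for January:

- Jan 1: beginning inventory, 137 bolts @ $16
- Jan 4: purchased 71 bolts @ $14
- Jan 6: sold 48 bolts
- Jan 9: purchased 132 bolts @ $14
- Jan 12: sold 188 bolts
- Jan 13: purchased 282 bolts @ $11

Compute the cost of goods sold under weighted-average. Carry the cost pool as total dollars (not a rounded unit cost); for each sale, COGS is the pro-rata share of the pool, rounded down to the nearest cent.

COGS = $3,502.93

After Jan 1: 137 on hand, pool $2,192.00 (≈ $16.0000 each)
After Jan 4: 208 on hand, pool $3,186.00 (≈ $15.3173 each)
Jan 6, sell 48: 48/208 × $3,186.00 → $735.23
After Jan 9: 292 on hand, pool $4,298.77 (≈ $14.7218 each)
Jan 12, sell 188: 188/292 × $4,298.77 → $2,767.70
After Jan 13: 386 on hand, pool $4,633.07 (≈ $12.0028 each)
Total COGS = $735.23 + $2,767.70 = $3,502.93
Ending inventory (cost pool remaining) = $4,633.07
Check: goods available $8,136.00 = COGS $3,502.93 + ending $4,633.07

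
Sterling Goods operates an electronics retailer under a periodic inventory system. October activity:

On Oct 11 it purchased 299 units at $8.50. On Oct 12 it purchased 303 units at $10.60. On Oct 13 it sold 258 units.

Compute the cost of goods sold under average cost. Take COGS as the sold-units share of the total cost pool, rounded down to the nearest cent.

Oct 13, sell 258: 258/602 × $5,753.30 → $2,465.70
Ending inventory (cost pool remaining) = $3,287.60
Check: goods available $5,753.30 = COGS $2,465.70 + ending $3,287.60

COGS = $2,465.70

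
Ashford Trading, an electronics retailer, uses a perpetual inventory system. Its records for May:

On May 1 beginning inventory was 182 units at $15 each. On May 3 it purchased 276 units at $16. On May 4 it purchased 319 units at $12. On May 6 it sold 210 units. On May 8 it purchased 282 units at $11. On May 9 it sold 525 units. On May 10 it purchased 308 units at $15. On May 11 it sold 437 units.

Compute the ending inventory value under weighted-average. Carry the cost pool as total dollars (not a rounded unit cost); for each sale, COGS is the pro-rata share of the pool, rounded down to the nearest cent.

Ending inventory = $2,733.67

After May 1: 182 on hand, pool $2,730.00 (≈ $15.0000 each)
After May 3: 458 on hand, pool $7,146.00 (≈ $15.6026 each)
After May 4: 777 on hand, pool $10,974.00 (≈ $14.1236 each)
May 6, sell 210: 210/777 × $10,974.00 → $2,965.94
After May 8: 849 on hand, pool $11,110.06 (≈ $13.0861 each)
May 9, sell 525: 525/849 × $11,110.06 → $6,870.17
After May 10: 632 on hand, pool $8,859.89 (≈ $14.0188 each)
May 11, sell 437: 437/632 × $8,859.89 → $6,126.22
Total COGS = $2,965.94 + $6,870.17 + $6,126.22 = $15,962.33
Ending inventory (cost pool remaining) = $2,733.67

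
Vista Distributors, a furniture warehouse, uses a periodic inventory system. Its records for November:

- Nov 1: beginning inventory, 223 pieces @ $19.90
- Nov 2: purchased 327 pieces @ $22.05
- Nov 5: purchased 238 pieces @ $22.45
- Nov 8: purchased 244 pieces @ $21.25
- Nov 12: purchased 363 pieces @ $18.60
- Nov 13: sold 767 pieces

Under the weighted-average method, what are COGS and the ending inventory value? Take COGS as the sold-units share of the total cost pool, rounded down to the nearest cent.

Nov 13, sell 767: 767/1395 × $28,927.95 → $15,905.18
Ending inventory (cost pool remaining) = $13,022.77

COGS = $15,905.18; ending inventory = $13,022.77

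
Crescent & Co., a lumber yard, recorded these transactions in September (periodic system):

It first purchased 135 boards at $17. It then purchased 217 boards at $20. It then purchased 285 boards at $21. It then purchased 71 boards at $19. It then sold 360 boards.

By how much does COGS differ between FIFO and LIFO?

FIFO COGS: 135 @ $17 + 217 @ $20 + 8 @ $21 = $6,803
LIFO COGS: 71 @ $19 + 285 @ $21 + 4 @ $20 = $7,414
Difference = |$6,803 − $7,414| = $611

$611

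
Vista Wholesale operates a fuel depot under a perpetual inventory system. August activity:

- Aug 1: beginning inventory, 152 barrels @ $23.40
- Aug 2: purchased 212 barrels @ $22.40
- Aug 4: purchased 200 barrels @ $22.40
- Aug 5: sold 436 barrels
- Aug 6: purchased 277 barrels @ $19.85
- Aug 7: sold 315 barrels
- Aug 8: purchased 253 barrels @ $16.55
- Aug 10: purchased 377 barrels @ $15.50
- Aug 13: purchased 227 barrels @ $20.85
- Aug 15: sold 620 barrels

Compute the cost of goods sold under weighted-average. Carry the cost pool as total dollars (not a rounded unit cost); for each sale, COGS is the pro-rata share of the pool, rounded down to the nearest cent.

After Aug 1: 152 on hand, pool $3,556.80 (≈ $23.4000 each)
After Aug 2: 364 on hand, pool $8,305.60 (≈ $22.8176 each)
After Aug 4: 564 on hand, pool $12,785.60 (≈ $22.6695 each)
Aug 5, sell 436: 436/564 × $12,785.60 → $9,883.90
After Aug 6: 405 on hand, pool $8,400.15 (≈ $20.7411 each)
Aug 7, sell 315: 315/405 × $8,400.15 → $6,533.45
After Aug 8: 343 on hand, pool $6,053.85 (≈ $17.6497 each)
After Aug 10: 720 on hand, pool $11,897.35 (≈ $16.5241 each)
After Aug 13: 947 on hand, pool $16,630.30 (≈ $17.5610 each)
Aug 15, sell 620: 620/947 × $16,630.30 → $10,887.84
Total COGS = $9,883.90 + $6,533.45 + $10,887.84 = $27,305.19
Ending inventory (cost pool remaining) = $5,742.46
Check: goods available $33,047.65 = COGS $27,305.19 + ending $5,742.46

COGS = $27,305.19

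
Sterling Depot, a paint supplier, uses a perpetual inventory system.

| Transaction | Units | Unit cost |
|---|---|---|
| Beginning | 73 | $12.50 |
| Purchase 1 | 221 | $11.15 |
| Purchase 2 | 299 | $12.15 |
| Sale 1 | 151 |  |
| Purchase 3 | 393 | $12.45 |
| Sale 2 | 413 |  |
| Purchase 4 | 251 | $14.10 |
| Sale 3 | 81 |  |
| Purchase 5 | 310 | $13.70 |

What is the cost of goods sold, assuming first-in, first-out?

COGS = $7,656.90

Sale 1 (151) [FIFO — oldest first]: 73 @ $12.50 + 78 @ $11.15 = $1,782.20
Sale 2 (413) [FIFO — oldest first]: 143 @ $11.15 + 270 @ $12.15 = $4,874.95
Sale 3 (81) [FIFO — oldest first]: 29 @ $12.15 + 52 @ $12.45 = $999.75
Total COGS = $1,782.20 + $4,874.95 + $999.75 = $7,656.90
Ending inventory: 341 @ $12.45 + 251 @ $14.10 + 310 @ $13.70 = $12,031.55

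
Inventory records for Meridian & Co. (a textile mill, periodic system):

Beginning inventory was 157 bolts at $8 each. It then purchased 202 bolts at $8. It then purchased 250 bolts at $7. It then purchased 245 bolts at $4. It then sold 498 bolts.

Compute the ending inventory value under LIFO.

Sale 1 (498) [LIFO — newest first]: 245 @ $4 + 250 @ $7 + 3 @ $8 = $2,754
Ending inventory: 157 @ $8 + 199 @ $8 = $2,848

Ending inventory = $2,848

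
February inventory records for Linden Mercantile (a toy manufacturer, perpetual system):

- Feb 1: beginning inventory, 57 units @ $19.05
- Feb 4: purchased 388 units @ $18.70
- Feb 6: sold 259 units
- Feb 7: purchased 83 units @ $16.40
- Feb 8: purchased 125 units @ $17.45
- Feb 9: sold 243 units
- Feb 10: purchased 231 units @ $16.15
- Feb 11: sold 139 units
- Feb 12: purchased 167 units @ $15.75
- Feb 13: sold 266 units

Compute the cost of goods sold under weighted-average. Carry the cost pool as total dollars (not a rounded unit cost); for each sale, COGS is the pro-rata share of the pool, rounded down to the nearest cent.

After Feb 1: 57 on hand, pool $1,085.85 (≈ $19.0500 each)
After Feb 4: 445 on hand, pool $8,341.45 (≈ $18.7448 each)
Feb 6, sell 259: 259/445 × $8,341.45 → $4,854.91
After Feb 7: 269 on hand, pool $4,847.74 (≈ $18.0213 each)
After Feb 8: 394 on hand, pool $7,028.99 (≈ $17.8401 each)
Feb 9, sell 243: 243/394 × $7,028.99 → $4,335.13
After Feb 10: 382 on hand, pool $6,424.51 (≈ $16.8181 each)
Feb 11, sell 139: 139/382 × $6,424.51 → $2,337.71
After Feb 12: 410 on hand, pool $6,717.05 (≈ $16.3830 each)
Feb 13, sell 266: 266/410 × $6,717.05 → $4,357.89
Total COGS = $4,854.91 + $4,335.13 + $2,337.71 + $4,357.89 = $15,885.64
Ending inventory (cost pool remaining) = $2,359.16
Check: goods available $18,244.80 = COGS $15,885.64 + ending $2,359.16

COGS = $15,885.64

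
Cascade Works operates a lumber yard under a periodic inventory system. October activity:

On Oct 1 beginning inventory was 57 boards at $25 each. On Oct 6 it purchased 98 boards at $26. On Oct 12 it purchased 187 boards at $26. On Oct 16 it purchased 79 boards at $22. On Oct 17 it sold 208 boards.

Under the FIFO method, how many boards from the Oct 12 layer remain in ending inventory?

134

Oct 17, 208 sold [FIFO — oldest first]: 57 @ $25 + 98 @ $26 + 53 @ $26 = $5,351
Ending inventory: 134 @ $26 + 79 @ $22 = $5,222
Check: goods available $10,573 = COGS $5,351 + ending $5,222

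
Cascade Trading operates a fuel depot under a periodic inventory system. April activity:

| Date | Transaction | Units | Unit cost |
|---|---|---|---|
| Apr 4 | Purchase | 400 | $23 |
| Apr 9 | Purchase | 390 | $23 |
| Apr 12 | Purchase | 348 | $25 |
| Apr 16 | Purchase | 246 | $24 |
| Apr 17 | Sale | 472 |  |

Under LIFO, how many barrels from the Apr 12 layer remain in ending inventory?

Apr 17, 472 sold [LIFO — newest first]: 246 @ $24 + 226 @ $25 = $11,554
Ending inventory: 400 @ $23 + 390 @ $23 + 122 @ $25 = $21,220

122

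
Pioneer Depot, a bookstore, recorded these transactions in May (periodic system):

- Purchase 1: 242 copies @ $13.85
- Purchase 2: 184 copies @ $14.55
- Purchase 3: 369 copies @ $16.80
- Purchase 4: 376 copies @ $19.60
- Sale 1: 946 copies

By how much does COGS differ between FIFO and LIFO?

$1,293.75

FIFO COGS: 242 @ $13.85 + 184 @ $14.55 + 369 @ $16.80 + 151 @ $19.60 = $15,187.70
LIFO COGS: 376 @ $19.60 + 369 @ $16.80 + 184 @ $14.55 + 17 @ $13.85 = $16,481.45
Difference = |$15,187.70 − $16,481.45| = $1,293.75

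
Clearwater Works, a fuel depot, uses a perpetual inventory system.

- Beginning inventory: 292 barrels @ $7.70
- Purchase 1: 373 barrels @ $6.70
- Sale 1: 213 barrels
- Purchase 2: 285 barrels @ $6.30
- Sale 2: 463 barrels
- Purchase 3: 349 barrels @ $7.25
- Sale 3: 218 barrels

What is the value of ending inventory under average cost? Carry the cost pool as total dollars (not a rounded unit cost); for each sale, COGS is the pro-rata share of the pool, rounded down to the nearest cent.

After Beginning: 292 on hand, pool $2,248.40 (≈ $7.7000 each)
After Purchase 1: 665 on hand, pool $4,747.50 (≈ $7.1391 each)
Sale 1, sell 213: 213/665 × $4,747.50 → $1,520.62
After Purchase 2: 737 on hand, pool $5,022.38 (≈ $6.8146 each)
Sale 2, sell 463: 463/737 × $5,022.38 → $3,155.17
After Purchase 3: 623 on hand, pool $4,397.46 (≈ $7.0585 each)
Sale 3, sell 218: 218/623 × $4,397.46 → $1,538.75
Total COGS = $1,520.62 + $3,155.17 + $1,538.75 = $6,214.54
Ending inventory (cost pool remaining) = $2,858.71

Ending inventory = $2,858.71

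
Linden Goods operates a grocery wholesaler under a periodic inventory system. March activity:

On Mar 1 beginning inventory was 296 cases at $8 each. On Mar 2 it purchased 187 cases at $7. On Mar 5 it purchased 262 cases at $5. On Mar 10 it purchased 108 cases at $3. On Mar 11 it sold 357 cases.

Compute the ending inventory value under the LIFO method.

Mar 11, 357 sold [LIFO — newest first]: 108 @ $3 + 249 @ $5 = $1,569
Ending inventory: 296 @ $8 + 187 @ $7 + 13 @ $5 = $3,742

Ending inventory = $3,742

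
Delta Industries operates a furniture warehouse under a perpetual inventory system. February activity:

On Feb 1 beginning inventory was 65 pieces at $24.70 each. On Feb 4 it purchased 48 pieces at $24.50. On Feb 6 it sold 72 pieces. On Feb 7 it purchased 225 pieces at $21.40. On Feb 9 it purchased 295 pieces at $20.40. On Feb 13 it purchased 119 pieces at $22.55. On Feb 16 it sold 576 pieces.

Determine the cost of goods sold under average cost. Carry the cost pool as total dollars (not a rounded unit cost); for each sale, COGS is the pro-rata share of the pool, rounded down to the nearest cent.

COGS = $14,076.37

After Feb 1: 65 on hand, pool $1,605.50 (≈ $24.7000 each)
After Feb 4: 113 on hand, pool $2,781.50 (≈ $24.6150 each)
Feb 6, sell 72: 72/113 × $2,781.50 → $1,772.28
After Feb 7: 266 on hand, pool $5,824.22 (≈ $21.8956 each)
After Feb 9: 561 on hand, pool $11,842.22 (≈ $21.1091 each)
After Feb 13: 680 on hand, pool $14,525.67 (≈ $21.3613 each)
Feb 16, sell 576: 576/680 × $14,525.67 → $12,304.09
Total COGS = $1,772.28 + $12,304.09 = $14,076.37
Ending inventory (cost pool remaining) = $2,221.58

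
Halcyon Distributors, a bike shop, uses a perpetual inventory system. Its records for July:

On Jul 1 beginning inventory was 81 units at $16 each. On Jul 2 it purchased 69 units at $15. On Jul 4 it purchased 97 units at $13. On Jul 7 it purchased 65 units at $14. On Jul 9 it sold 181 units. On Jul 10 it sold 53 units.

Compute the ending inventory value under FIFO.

Jul 9, 181 sold [FIFO — oldest first]: 81 @ $16 + 69 @ $15 + 31 @ $13 = $2,734
Jul 10, 53 sold [FIFO — oldest first]: 53 @ $13 = $689
Total COGS = $2,734 + $689 = $3,423
Ending inventory: 13 @ $13 + 65 @ $14 = $1,079
Check: goods available $4,502 = COGS $3,423 + ending $1,079

Ending inventory = $1,079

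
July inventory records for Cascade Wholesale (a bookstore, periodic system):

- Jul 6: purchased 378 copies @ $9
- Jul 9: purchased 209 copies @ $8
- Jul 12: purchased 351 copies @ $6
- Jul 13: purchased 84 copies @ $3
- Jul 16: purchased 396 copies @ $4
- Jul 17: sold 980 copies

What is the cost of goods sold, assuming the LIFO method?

Jul 17, 980 sold [LIFO — newest first]: 396 @ $4 + 84 @ $3 + 351 @ $6 + 149 @ $8 = $5,134
Ending inventory: 378 @ $9 + 60 @ $8 = $3,882
Check: goods available $9,016 = COGS $5,134 + ending $3,882

COGS = $5,134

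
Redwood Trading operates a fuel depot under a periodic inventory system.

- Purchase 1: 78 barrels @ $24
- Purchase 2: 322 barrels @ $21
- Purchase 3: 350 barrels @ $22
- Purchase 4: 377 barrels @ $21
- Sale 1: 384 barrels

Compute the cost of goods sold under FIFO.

COGS = $8,298

Sale 1 (384) [FIFO — oldest first]: 78 @ $24 + 306 @ $21 = $8,298
Ending inventory: 16 @ $21 + 350 @ $22 + 377 @ $21 = $15,953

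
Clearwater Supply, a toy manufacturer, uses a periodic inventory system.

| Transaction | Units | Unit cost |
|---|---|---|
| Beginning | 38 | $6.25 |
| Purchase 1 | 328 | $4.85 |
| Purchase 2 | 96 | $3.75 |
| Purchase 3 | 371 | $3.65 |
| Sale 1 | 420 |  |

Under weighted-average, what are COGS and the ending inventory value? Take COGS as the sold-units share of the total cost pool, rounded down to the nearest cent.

COGS = $1,786.10; ending inventory = $1,756.35

Sale 1, sell 420: 420/833 × $3,542.45 → $1,786.10
Ending inventory (cost pool remaining) = $1,756.35
Check: goods available $3,542.45 = COGS $1,786.10 + ending $1,756.35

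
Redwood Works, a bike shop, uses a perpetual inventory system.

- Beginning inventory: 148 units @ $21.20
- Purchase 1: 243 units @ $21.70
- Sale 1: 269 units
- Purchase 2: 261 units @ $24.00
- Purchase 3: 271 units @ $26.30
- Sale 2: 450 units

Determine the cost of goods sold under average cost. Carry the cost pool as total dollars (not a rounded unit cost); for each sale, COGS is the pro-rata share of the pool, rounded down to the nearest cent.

COGS = $16,806.30

After Beginning: 148 on hand, pool $3,137.60 (≈ $21.2000 each)
After Purchase 1: 391 on hand, pool $8,410.70 (≈ $21.5107 each)
Sale 1, sell 269: 269/391 × $8,410.70 → $5,786.38
After Purchase 2: 383 on hand, pool $8,888.32 (≈ $23.2071 each)
After Purchase 3: 654 on hand, pool $16,015.62 (≈ $24.4887 each)
Sale 2, sell 450: 450/654 × $16,015.62 → $11,019.92
Total COGS = $5,786.38 + $11,019.92 = $16,806.30
Ending inventory (cost pool remaining) = $4,995.70
Check: goods available $21,802.00 = COGS $16,806.30 + ending $4,995.70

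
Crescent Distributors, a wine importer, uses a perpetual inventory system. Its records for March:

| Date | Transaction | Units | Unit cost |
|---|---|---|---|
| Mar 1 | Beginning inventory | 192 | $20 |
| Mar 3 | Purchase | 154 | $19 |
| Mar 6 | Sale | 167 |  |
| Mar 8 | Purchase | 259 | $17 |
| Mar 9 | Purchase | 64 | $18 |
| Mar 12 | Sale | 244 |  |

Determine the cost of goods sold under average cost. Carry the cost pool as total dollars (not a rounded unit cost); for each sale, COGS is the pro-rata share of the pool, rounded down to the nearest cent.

COGS = $7,667.06

After Mar 1: 192 on hand, pool $3,840.00 (≈ $20.0000 each)
After Mar 3: 346 on hand, pool $6,766.00 (≈ $19.5549 each)
Mar 6, sell 167: 167/346 × $6,766.00 → $3,265.67
After Mar 8: 438 on hand, pool $7,903.33 (≈ $18.0441 each)
After Mar 9: 502 on hand, pool $9,055.33 (≈ $18.0385 each)
Mar 12, sell 244: 244/502 × $9,055.33 → $4,401.39
Total COGS = $3,265.67 + $4,401.39 = $7,667.06
Ending inventory (cost pool remaining) = $4,653.94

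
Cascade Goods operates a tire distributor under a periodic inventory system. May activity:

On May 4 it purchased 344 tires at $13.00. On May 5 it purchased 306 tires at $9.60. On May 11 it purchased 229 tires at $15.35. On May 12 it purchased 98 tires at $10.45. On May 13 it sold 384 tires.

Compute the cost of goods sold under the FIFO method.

COGS = $4,856.00

May 13, 384 sold [FIFO — oldest first]: 344 @ $13.00 + 40 @ $9.60 = $4,856.00
Ending inventory: 266 @ $9.60 + 229 @ $15.35 + 98 @ $10.45 = $7,092.85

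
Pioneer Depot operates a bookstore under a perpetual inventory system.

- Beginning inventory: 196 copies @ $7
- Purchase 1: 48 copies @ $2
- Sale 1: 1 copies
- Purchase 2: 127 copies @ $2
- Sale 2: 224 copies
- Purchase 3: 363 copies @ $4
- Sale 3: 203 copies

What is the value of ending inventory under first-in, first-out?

Ending inventory = $1,224

Sale 1 (1) [FIFO — oldest first]: 1 @ $7 = $7
Sale 2 (224) [FIFO — oldest first]: 195 @ $7 + 29 @ $2 = $1,423
Sale 3 (203) [FIFO — oldest first]: 19 @ $2 + 127 @ $2 + 57 @ $4 = $520
Total COGS = $7 + $1,423 + $520 = $1,950
Ending inventory: 306 @ $4 = $1,224
Check: goods available $3,174 = COGS $1,950 + ending $1,224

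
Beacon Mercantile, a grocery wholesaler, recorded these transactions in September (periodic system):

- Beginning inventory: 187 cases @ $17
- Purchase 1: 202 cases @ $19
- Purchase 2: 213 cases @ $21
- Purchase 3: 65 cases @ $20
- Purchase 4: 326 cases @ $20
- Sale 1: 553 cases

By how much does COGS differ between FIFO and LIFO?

FIFO COGS: 187 @ $17 + 202 @ $19 + 164 @ $21 = $10,461
LIFO COGS: 326 @ $20 + 65 @ $20 + 162 @ $21 = $11,222
Difference = |$10,461 − $11,222| = $761

$761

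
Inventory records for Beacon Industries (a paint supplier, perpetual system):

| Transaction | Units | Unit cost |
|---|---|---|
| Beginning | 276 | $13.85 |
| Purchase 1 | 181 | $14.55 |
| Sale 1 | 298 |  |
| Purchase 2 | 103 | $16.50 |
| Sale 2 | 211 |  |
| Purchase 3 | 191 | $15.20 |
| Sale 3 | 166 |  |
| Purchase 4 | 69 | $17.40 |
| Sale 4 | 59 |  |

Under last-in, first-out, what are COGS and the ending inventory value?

Sale 1 (298) [LIFO — newest first]: 181 @ $14.55 + 117 @ $13.85 = $4,254.00
Sale 2 (211) [LIFO — newest first]: 103 @ $16.50 + 108 @ $13.85 = $3,195.30
Sale 3 (166) [LIFO — newest first]: 166 @ $15.20 = $2,523.20
Sale 4 (59) [LIFO — newest first]: 59 @ $17.40 = $1,026.60
Total COGS = $4,254.00 + $3,195.30 + $2,523.20 + $1,026.60 = $10,999.10
Ending inventory: 51 @ $13.85 + 25 @ $15.20 + 10 @ $17.40 = $1,260.35

COGS = $10,999.10; ending inventory = $1,260.35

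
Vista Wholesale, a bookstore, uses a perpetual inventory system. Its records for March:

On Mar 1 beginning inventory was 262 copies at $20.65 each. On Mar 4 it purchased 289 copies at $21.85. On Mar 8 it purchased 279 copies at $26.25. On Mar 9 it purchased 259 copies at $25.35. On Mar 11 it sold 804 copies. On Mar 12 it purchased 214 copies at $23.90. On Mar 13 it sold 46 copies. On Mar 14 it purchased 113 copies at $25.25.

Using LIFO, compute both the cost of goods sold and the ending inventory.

COGS = $20,800.90; ending inventory = $12,781.30

Mar 11, 804 sold [LIFO — newest first]: 259 @ $25.35 + 279 @ $26.25 + 266 @ $21.85 = $19,701.50
Mar 13, 46 sold [LIFO — newest first]: 46 @ $23.90 = $1,099.40
Total COGS = $19,701.50 + $1,099.40 = $20,800.90
Ending inventory: 262 @ $20.65 + 23 @ $21.85 + 168 @ $23.90 + 113 @ $25.25 = $12,781.30
Check: goods available $33,582.20 = COGS $20,800.90 + ending $12,781.30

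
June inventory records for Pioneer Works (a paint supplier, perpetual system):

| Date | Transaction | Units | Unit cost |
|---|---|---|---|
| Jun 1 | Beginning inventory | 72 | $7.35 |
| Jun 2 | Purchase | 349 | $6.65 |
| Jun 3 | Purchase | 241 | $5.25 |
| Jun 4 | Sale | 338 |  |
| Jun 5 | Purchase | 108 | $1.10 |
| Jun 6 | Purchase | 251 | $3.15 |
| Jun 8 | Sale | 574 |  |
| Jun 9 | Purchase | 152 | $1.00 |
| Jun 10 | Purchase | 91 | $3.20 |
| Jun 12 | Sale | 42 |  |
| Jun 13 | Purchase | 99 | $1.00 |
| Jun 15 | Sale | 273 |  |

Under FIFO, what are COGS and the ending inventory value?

COGS = $5,349.55; ending inventory = $217.40

Jun 4, 338 sold [FIFO — oldest first]: 72 @ $7.35 + 266 @ $6.65 = $2,298.10
Jun 8, 574 sold [FIFO — oldest first]: 83 @ $6.65 + 241 @ $5.25 + 108 @ $1.10 + 142 @ $3.15 = $2,383.30
Jun 12, 42 sold [FIFO — oldest first]: 42 @ $3.15 = $132.30
Jun 15, 273 sold [FIFO — oldest first]: 67 @ $3.15 + 152 @ $1.00 + 54 @ $3.20 = $535.85
Total COGS = $2,298.10 + $2,383.30 + $132.30 + $535.85 = $5,349.55
Ending inventory: 37 @ $3.20 + 99 @ $1.00 = $217.40
Check: goods available $5,566.95 = COGS $5,349.55 + ending $217.40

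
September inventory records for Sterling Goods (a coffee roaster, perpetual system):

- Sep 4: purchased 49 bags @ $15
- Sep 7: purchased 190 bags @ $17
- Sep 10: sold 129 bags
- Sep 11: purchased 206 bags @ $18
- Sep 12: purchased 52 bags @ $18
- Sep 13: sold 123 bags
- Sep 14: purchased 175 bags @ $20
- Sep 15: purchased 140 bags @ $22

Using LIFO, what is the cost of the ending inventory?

Sep 10, 129 sold [LIFO — newest first]: 129 @ $17 = $2,193
Sep 13, 123 sold [LIFO — newest first]: 52 @ $18 + 71 @ $18 = $2,214
Total COGS = $2,193 + $2,214 = $4,407
Ending inventory: 49 @ $15 + 61 @ $17 + 135 @ $18 + 175 @ $20 + 140 @ $22 = $10,782

Ending inventory = $10,782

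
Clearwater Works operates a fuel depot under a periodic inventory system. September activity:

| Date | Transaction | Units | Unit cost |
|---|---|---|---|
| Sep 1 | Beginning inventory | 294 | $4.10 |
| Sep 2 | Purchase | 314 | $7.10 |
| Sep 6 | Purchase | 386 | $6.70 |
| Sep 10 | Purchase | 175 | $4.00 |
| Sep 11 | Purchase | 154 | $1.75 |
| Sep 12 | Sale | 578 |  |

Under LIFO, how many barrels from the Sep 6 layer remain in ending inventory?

Sep 12, 578 sold [LIFO — newest first]: 154 @ $1.75 + 175 @ $4.00 + 249 @ $6.70 = $2,637.80
Ending inventory: 294 @ $4.10 + 314 @ $7.10 + 137 @ $6.70 = $4,352.70

137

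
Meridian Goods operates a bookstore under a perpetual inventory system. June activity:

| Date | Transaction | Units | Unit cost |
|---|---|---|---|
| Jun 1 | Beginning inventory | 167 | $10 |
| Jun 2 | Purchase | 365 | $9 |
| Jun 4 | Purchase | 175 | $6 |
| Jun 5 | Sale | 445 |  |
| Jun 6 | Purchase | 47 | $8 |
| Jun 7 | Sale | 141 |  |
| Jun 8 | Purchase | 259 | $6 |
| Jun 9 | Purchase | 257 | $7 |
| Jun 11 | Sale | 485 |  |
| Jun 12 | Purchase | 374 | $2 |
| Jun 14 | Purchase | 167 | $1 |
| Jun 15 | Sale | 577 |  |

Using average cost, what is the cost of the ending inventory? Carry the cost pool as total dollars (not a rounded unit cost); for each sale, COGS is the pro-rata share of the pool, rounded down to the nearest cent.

After Jun 1: 167 on hand, pool $1,670.00 (≈ $10.0000 each)
After Jun 2: 532 on hand, pool $4,955.00 (≈ $9.3139 each)
After Jun 4: 707 on hand, pool $6,005.00 (≈ $8.4936 each)
Jun 5, sell 445: 445/707 × $6,005.00 → $3,779.66
After Jun 6: 309 on hand, pool $2,601.34 (≈ $8.4186 each)
Jun 7, sell 141: 141/309 × $2,601.34 → $1,187.01
After Jun 8: 427 on hand, pool $2,968.33 (≈ $6.9516 each)
After Jun 9: 684 on hand, pool $4,767.33 (≈ $6.9698 each)
Jun 11, sell 485: 485/684 × $4,767.33 → $3,380.34
After Jun 12: 573 on hand, pool $2,134.99 (≈ $3.7260 each)
After Jun 14: 740 on hand, pool $2,301.99 (≈ $3.1108 each)
Jun 15, sell 577: 577/740 × $2,301.99 → $1,794.93
Total COGS = $3,779.66 + $1,187.01 + $3,380.34 + $1,794.93 = $10,141.94
Ending inventory (cost pool remaining) = $507.06
Check: goods available $10,649.00 = COGS $10,141.94 + ending $507.06

Ending inventory = $507.06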